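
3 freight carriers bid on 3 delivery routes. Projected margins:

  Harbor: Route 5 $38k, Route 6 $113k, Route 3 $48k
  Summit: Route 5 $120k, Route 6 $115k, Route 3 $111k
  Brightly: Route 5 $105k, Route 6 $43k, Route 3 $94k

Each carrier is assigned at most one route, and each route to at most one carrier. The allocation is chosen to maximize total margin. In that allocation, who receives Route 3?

Summit receives Route 3.

Treat this as an assignment problem: match each carrier to one route.
Optimal: Harbor→Route 6 ($113k), Summit→Route 3 ($111k), Brightly→Route 5 ($105k) — total 113+111+105 = $329k.
Max-entry greedy (repeatedly take the single best remaining cell) gives $327k, worse by 2.
Summit's own top route is Route 5 ($120k), but forcing Summit→Route 5 and reassigning the rest optimally gives only $327k — worse by 2.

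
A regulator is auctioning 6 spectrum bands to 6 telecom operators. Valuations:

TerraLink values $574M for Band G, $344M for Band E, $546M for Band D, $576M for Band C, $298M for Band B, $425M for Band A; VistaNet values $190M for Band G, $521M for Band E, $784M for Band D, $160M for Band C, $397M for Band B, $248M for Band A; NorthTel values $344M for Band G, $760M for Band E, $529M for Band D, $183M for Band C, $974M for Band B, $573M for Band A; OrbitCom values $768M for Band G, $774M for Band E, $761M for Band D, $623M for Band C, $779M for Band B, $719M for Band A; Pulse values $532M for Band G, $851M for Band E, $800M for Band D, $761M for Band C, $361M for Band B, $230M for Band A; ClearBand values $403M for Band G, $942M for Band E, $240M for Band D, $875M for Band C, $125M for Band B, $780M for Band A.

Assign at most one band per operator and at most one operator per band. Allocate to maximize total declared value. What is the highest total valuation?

Optimal: TerraLink→Band G ($574M), VistaNet→Band D ($784M), NorthTel→Band B ($974M), OrbitCom→Band A ($719M), Pulse→Band E ($851M), ClearBand→Band C ($875M) — total 574+784+974+719+851+875 = $4777M.
Row-greedy (each operator in turn takes its best remaining band) gives $4420M, worse by 357.
Every other assignment is strictly worse.

Maximum total: $4777M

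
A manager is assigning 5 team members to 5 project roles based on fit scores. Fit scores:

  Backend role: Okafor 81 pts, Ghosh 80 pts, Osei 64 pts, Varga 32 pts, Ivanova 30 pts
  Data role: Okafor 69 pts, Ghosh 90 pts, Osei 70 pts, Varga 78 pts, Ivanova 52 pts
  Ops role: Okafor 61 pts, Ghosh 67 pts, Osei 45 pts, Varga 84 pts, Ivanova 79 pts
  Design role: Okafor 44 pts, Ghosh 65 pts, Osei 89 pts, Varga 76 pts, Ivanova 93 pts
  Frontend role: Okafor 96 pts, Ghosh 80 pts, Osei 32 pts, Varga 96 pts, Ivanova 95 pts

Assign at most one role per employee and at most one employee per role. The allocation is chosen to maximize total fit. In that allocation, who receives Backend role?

Okafor receives Backend role.

Optimal: Okafor→Backend role (81 pts), Ghosh→Data role (90 pts), Osei→Design role (89 pts), Varga→Ops role (84 pts), Ivanova→Frontend role (95 pts) — total 81+90+89+84+95 = 439 pts.
Row-greedy (each employee in turn takes its best remaining role) gives 389 pts, worse by 50.
Next-best assignment: Okafor→Backend role, Ghosh→Data role, Osei→Design role, Varga→Frontend role, Ivanova→Ops role = 435 pts.
No other one-to-one assignment exceeds 439 pts.
Okafor's own top role is Frontend role (96 pts), but forcing Okafor→Frontend role and reassigning the rest optimally gives only 427 pts — worse by 12.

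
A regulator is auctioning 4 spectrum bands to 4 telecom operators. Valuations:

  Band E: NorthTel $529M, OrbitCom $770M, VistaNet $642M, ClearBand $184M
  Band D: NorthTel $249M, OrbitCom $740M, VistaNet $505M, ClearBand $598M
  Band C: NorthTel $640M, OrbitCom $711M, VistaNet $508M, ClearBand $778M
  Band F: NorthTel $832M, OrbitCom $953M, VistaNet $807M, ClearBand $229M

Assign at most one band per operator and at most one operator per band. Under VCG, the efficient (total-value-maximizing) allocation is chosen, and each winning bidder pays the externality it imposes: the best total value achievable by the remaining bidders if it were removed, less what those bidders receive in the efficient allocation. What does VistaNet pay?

Efficient allocation: NorthTel→Band F ($832M), OrbitCom→Band D ($740M), VistaNet→Band E ($642M), ClearBand→Band C ($778M); total welfare W = $2992M.
VistaNet receives Band E at value $642M, so the others get W − 642 = $2350M.
Without VistaNet: best allocation of the remaining 3 bidders over all 4 bands is NorthTel→Band F ($832M), OrbitCom→Band E ($770M), ClearBand→Band C ($778M), total $2380M.
VCG payment = (others' best without VistaNet) − (others' welfare with VistaNet) = 2380 − 2350 = $30M.

VistaNet pays $30M.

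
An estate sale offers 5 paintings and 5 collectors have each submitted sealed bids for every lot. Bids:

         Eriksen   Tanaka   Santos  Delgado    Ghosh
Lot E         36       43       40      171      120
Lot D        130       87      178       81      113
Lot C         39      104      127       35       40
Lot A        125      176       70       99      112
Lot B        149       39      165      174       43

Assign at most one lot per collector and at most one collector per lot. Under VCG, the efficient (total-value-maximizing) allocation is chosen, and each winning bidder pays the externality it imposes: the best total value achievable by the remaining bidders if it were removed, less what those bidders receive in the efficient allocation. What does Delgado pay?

Delgado pays $58.

Efficient allocation: Eriksen→Lot B ($149), Tanaka→Lot A ($176), Santos→Lot C ($127), Delgado→Lot E ($171), Ghosh→Lot D ($113); total welfare W = $736.
Delgado receives Lot E at value $171, so the others get W − 171 = $565.
Without Delgado: best allocation of the remaining 4 bidders over all 5 lots is Eriksen→Lot B ($149), Tanaka→Lot A ($176), Santos→Lot D ($178), Ghosh→Lot E ($120), total $623.
VCG payment = (others' best without Delgado) − (others' welfare with Delgado) = 623 − 565 = $58.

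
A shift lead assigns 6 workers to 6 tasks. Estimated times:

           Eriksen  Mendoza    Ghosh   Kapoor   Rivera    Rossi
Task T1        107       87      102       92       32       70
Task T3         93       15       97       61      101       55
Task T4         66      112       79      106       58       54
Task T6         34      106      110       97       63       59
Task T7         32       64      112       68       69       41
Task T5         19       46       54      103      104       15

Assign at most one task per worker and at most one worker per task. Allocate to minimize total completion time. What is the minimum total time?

Minimum total: 243 min

Optimal: Eriksen→Task T6 (34 min), Mendoza→Task T3 (15 min), Ghosh→Task T4 (79 min), Kapoor→Task T7 (68 min), Rivera→Task T1 (32 min), Rossi→Task T5 (15 min) — total 34+15+79+68+32+15 = 243 min.
Row-greedy (each worker in turn takes its cheapest remaining task) gives 272 min, worse by 29.
Next-best assignment: Eriksen→Task T6, Mendoza→Task T3, Ghosh→Task T5, Kapoor→Task T7, Rivera→Task T1, Rossi→Task T4 = 257 min.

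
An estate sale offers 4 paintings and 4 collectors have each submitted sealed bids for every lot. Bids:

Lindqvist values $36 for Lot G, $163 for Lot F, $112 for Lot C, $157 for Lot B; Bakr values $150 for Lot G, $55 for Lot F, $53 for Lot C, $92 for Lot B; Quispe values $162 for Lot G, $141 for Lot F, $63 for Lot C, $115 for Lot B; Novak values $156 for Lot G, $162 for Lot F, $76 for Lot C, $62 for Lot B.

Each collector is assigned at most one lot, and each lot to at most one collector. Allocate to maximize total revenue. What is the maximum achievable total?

Max total: $539

Treat this as an assignment problem: match each collector to one lot.
Optimal: Lindqvist→Lot C ($112), Bakr→Lot G ($150), Quispe→Lot B ($115), Novak→Lot F ($162) — total 112+150+115+162 = $539.
Column-greedy (each lot in turn goes to its best remaining collector) gives $493, worse by 46.
Next-best assignment: Lindqvist→Lot B, Bakr→Lot C, Quispe→Lot G, Novak→Lot F = $534.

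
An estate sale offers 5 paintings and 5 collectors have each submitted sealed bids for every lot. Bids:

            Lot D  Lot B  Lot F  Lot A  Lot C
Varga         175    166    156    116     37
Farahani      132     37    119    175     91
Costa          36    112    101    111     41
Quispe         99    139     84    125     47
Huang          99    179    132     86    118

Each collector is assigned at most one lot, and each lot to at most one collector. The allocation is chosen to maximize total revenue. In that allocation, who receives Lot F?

This is the linear assignment problem.
Optimal: Varga→Lot D ($175), Farahani→Lot A ($175), Costa→Lot F ($101), Quispe→Lot B ($139), Huang→Lot C ($118) — total 175+175+101+139+118 = $708.
Row-greedy (each collector in turn takes its best remaining lot) gives $664, worse by 44.
Costa's own top lot is Lot B ($112), but forcing Costa→Lot B and reassigning the rest optimally gives only $664 — worse by 44.

Costa receives Lot F.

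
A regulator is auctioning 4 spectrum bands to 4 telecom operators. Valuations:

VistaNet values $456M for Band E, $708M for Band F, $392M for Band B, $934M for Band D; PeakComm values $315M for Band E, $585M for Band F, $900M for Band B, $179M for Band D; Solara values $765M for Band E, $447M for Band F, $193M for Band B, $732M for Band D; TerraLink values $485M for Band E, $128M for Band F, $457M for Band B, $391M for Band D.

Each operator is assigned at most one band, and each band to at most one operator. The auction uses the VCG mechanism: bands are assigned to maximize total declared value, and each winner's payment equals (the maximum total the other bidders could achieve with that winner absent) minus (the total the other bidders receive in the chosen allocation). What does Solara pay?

Solara pays $226M.

Efficient allocation: VistaNet→Band F ($708M), PeakComm→Band B ($900M), Solara→Band D ($732M), TerraLink→Band E ($485M); total welfare W = $2825M.
Solara receives Band D at value $732M, so the others get W − 732 = $2093M.
Without Solara: best allocation of the remaining 3 bidders over all 4 bands is VistaNet→Band D ($934M), PeakComm→Band B ($900M), TerraLink→Band E ($485M), total $2319M.
VCG payment = (others' best without Solara) − (others' welfare with Solara) = 2319 − 2093 = $226M.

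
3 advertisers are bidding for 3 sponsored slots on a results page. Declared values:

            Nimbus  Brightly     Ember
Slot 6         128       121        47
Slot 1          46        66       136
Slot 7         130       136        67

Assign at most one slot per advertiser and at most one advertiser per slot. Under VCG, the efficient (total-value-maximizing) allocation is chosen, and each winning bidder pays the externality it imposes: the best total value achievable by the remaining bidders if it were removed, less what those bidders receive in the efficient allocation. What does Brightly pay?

Efficient allocation: Nimbus→Slot 6 ($128), Brightly→Slot 7 ($136), Ember→Slot 1 ($136); total welfare W = $400.
Brightly receives Slot 7 at value $136, so the others get W − 136 = $264.
Without Brightly: best allocation of the remaining 2 bidders over all 3 slots is Nimbus→Slot 7 ($130), Ember→Slot 1 ($136), total $266.
VCG payment = (others' best without Brightly) − (others' welfare with Brightly) = 266 − 264 = $2.

Brightly pays $2.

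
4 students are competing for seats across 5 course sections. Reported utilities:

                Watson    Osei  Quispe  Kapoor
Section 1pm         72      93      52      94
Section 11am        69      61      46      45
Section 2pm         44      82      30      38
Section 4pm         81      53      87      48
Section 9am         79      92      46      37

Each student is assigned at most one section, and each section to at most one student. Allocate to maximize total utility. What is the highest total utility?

Optimal: Watson→Section 11am (69 points), Osei→Section 9am (92 points), Quispe→Section 4pm (87 points), Kapoor→Section 1pm (94 points) — total 69+92+87+94 = 342 points.
Column-greedy (each section in turn goes to its best remaining student) gives 332 points, worse by 10.
No other one-to-one assignment exceeds 342 points.

Max total: 342 points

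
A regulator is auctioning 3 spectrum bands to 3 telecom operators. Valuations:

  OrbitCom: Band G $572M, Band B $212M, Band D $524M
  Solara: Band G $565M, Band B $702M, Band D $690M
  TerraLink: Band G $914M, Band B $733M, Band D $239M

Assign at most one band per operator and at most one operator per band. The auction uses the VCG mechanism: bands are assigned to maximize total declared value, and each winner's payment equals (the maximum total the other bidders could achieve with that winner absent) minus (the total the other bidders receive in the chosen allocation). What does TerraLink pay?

Efficient allocation: OrbitCom→Band D ($524M), Solara→Band B ($702M), TerraLink→Band G ($914M); total welfare W = $2140M.
TerraLink receives Band G at value $914M, so the others get W − 914 = $1226M.
Without TerraLink: best allocation of the remaining 2 bidders over all 3 bands is OrbitCom→Band G ($572M), Solara→Band B ($702M), total $1274M.
VCG payment = (others' best without TerraLink) − (others' welfare with TerraLink) = 1274 − 1226 = $48M.

TerraLink pays $48M.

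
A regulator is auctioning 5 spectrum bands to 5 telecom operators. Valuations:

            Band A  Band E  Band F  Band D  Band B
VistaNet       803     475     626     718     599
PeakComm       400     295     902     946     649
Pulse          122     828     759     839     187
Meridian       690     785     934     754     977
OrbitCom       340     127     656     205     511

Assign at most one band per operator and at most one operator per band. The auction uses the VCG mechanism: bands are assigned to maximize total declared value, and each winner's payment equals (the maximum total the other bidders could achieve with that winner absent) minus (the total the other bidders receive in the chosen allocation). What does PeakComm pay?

Efficient allocation: VistaNet→Band A ($803M), PeakComm→Band D ($946M), Pulse→Band E ($828M), Meridian→Band B ($977M), OrbitCom→Band F ($656M); total welfare W = $4210M.
PeakComm receives Band D at value $946M, so the others get W − 946 = $3264M.
Without PeakComm: best allocation of the remaining 4 bidders over all 5 bands is VistaNet→Band A ($803M), Pulse→Band D ($839M), Meridian→Band B ($977M), OrbitCom→Band F ($656M), total $3275M.
VCG payment = (others' best without PeakComm) − (others' welfare with PeakComm) = 3275 − 3264 = $11M.

PeakComm pays $11M.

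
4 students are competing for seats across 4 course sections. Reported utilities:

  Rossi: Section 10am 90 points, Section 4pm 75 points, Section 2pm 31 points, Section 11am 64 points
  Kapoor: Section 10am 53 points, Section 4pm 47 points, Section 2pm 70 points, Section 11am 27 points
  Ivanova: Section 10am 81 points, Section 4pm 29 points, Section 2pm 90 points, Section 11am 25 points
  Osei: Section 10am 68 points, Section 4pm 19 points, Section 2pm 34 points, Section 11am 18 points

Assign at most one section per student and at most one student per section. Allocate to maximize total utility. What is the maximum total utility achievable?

Optimal: Rossi→Section 11am (64 points), Kapoor→Section 4pm (47 points), Ivanova→Section 2pm (90 points), Osei→Section 10am (68 points) — total 64+47+90+68 = 269 points.
Max-entry greedy (repeatedly take the single best remaining cell) gives 245 points, worse by 24.
Swapping Kapoor↔Osei (Kapoor→Section 10am 53 points, Osei→Section 4pm 19 points) loses 43.
No other one-to-one assignment exceeds 269 points.

Max total: 269 points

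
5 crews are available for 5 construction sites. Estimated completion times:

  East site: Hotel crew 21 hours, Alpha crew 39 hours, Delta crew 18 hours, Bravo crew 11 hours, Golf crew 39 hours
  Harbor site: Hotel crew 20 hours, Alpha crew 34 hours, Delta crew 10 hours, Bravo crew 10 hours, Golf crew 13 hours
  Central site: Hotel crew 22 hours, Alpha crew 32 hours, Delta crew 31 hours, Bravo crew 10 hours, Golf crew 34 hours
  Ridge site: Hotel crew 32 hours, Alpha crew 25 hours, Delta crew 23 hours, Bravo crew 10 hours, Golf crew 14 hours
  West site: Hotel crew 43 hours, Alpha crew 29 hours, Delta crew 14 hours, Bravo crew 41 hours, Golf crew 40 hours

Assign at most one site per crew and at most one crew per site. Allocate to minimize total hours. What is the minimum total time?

This is a one-to-one assignment (minimum-cost bipartite matching).
Optimal: Hotel crew→East site (21 hours), Alpha crew→Ridge site (25 hours), Delta crew→West site (14 hours), Bravo crew→Central site (10 hours), Golf crew→Harbor site (13 hours) — total 21+25+14+10+13 = 83 hours.
Min-entry greedy (repeatedly take the single cheapest remaining cell) gives 84 hours, worse by 1.
Checked against all permutations: 83 hours is optimal.

Minimum total: 83 hours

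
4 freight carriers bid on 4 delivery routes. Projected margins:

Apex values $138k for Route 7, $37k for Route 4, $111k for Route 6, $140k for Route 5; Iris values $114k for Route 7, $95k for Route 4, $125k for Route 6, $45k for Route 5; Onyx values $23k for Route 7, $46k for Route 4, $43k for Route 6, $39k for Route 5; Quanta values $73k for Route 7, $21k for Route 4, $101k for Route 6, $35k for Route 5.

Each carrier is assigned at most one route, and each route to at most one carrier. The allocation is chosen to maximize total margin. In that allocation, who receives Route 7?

Iris receives Route 7.

This is the linear assignment problem.
Optimal: Apex→Route 5 ($140k), Iris→Route 7 ($114k), Onyx→Route 4 ($46k), Quanta→Route 6 ($101k) — total 140+114+46+101 = $401k.
Max-entry greedy (repeatedly take the single best remaining cell) gives $384k, worse by 17.
Next-best assignment: Apex→Route 5, Iris→Route 6, Onyx→Route 4, Quanta→Route 7 = $384k.
Swapping Apex↔Onyx (Apex→Route 4 $37k, Onyx→Route 5 $39k) loses 110.
Every other assignment is strictly worse.
Iris's own top route is Route 6 ($125k), but forcing Iris→Route 6 and reassigning the rest optimally gives only $384k — worse by 17.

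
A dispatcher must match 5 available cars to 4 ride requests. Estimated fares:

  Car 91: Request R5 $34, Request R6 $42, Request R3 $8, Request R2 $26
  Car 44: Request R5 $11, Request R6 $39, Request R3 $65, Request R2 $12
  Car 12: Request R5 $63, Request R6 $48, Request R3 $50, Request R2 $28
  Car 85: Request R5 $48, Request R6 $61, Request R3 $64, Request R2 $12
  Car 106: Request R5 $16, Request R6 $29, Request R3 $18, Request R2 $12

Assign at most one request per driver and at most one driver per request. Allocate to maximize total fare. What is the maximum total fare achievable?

Maximum total: $215

This is the linear assignment problem.
Optimal: Car 12→Request R5 ($63), Car 85→Request R6 ($61), Car 44→Request R3 ($65), Car 91→Request R2 ($26) — total 63+61+65+26 = $215.
Row-greedy (each driver in turn takes its best remaining request) gives $182, worse by 33.
Next-best assignment: Car 12→Request R5, Car 85→Request R6, Car 44→Request R3, Car 106→Request R2 = $201.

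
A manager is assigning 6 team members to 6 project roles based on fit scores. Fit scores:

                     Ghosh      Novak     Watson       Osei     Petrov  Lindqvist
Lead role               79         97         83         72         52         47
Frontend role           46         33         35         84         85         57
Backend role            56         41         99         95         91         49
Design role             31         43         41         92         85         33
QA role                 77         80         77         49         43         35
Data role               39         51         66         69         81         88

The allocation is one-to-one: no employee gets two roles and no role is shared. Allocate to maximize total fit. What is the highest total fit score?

Optimal: Ghosh→QA role (77 pts), Novak→Lead role (97 pts), Watson→Backend role (99 pts), Osei→Design role (92 pts), Petrov→Frontend role (85 pts), Lindqvist→Data role (88 pts) — total 77+97+99+92+85+88 = 538 pts.
Row-greedy (each employee in turn takes its best remaining role) gives 523 pts, worse by 15.
No other one-to-one assignment exceeds 538 pts.

Max total: 538 pts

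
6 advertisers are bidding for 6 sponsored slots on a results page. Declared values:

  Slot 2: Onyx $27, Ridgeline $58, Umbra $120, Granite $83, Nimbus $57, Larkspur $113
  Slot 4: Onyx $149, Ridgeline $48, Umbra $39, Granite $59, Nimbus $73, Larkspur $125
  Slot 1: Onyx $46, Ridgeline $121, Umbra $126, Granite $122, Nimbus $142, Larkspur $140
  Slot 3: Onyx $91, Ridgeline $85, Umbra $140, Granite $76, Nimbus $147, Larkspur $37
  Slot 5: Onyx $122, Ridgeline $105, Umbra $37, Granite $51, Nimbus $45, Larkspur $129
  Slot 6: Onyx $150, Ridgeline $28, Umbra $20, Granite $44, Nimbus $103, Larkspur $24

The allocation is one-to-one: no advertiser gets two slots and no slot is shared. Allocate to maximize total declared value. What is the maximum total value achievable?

Max total: $769

This is a one-to-one assignment (maximum-weight bipartite matching).
Optimal: Onyx→Slot 6 ($150), Ridgeline→Slot 5 ($105), Umbra→Slot 2 ($120), Granite→Slot 1 ($122), Nimbus→Slot 3 ($147), Larkspur→Slot 4 ($125) — total 150+105+120+122+147+125 = $769.
Column-greedy (each slot in turn goes to its best remaining advertiser) gives $669, worse by 100.
Swapping Granite↔Ridgeline (Granite→Slot 5 $51, Ridgeline→Slot 1 $121) loses 55.
Every other assignment is strictly worse.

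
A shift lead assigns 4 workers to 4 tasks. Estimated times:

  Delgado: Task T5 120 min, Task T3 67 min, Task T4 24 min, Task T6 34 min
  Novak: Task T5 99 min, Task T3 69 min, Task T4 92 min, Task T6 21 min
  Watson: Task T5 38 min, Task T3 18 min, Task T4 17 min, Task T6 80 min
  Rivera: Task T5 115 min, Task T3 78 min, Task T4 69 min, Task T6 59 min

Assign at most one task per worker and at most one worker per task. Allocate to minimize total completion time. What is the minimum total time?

This is a one-to-one assignment (minimum-cost bipartite matching).
Optimal: Delgado→Task T4 (24 min), Novak→Task T6 (21 min), Watson→Task T5 (38 min), Rivera→Task T3 (78 min) — total 24+21+38+78 = 161 min.
Min-entry greedy (repeatedly take the single cheapest remaining cell) gives 220 min, worse by 59.
Next-best assignment: Delgado→Task T4, Novak→Task T6, Watson→Task T3, Rivera→Task T5 = 178 min.
Swapping Rivera↔Novak (Rivera→Task T6 59 min, Novak→Task T3 69 min) adds 29.

Min total: 161 min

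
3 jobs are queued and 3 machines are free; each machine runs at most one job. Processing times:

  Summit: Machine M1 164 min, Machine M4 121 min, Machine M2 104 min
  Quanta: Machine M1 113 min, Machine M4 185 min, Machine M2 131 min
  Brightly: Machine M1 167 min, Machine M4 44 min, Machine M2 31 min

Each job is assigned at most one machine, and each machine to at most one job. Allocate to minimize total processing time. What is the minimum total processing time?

Treat this as an assignment problem: match each job to one machine.
Optimal: Summit→Machine M2 (104 min), Quanta→Machine M1 (113 min), Brightly→Machine M4 (44 min) — total 104+113+44 = 261 min.
Min-entry greedy (repeatedly take the single cheapest remaining cell) gives 265 min, worse by 4.
Swapping Summit↔Quanta (Summit→Machine M1 164 min, Quanta→Machine M2 131 min) adds 78.

Min total: 261 min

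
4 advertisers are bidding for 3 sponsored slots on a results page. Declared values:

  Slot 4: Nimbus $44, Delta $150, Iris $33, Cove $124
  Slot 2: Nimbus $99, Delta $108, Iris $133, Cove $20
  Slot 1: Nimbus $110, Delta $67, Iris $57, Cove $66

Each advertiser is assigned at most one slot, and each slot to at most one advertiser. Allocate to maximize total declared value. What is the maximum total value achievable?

Max total: $393

Optimal: Delta→Slot 4 ($150), Iris→Slot 2 ($133), Nimbus→Slot 1 ($110) — total 150+133+110 = $393.
Swapping Nimbus↔Iris (Nimbus→Slot 2 $99, Iris→Slot 1 $57) loses 87.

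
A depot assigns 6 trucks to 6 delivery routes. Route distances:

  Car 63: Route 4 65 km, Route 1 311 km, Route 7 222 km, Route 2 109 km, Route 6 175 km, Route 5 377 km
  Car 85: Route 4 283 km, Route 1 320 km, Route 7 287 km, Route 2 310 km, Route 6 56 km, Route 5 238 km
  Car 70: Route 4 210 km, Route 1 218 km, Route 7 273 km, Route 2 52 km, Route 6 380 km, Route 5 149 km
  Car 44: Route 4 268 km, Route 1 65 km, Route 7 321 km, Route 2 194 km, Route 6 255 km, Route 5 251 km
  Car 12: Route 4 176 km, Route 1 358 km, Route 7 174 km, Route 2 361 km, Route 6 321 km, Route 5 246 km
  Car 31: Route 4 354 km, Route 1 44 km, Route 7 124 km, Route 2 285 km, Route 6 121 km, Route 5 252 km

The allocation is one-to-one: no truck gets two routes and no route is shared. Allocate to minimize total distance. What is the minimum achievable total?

Minimum total: 608 km

Treat this as an assignment problem: match each truck to one route.
Optimal: Car 63→Route 4 (65 km), Car 85→Route 6 (56 km), Car 70→Route 2 (52 km), Car 44→Route 1 (65 km), Car 12→Route 5 (246 km), Car 31→Route 7 (124 km) — total 65+56+52+65+246+124 = 608 km.
Column-greedy (each route in turn goes to its cheapest remaining truck) gives 642 km, worse by 34.
Next-best assignment: Car 63→Route 4, Car 85→Route 6, Car 70→Route 2, Car 44→Route 5, Car 12→Route 7, Car 31→Route 1 = 642 km.
No other one-to-one assignment undercuts 608 km.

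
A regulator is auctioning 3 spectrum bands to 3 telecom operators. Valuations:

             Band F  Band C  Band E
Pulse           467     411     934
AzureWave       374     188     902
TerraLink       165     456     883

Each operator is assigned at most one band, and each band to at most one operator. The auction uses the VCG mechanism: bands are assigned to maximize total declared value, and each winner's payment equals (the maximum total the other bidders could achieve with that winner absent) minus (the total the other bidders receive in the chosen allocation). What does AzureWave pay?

Efficient allocation: Pulse→Band F ($467M), AzureWave→Band E ($902M), TerraLink→Band C ($456M); total welfare W = $1825M.
AzureWave receives Band E at value $902M, so the others get W − 902 = $923M.
Without AzureWave: best allocation of the remaining 2 bidders over all 3 bands is Pulse→Band E ($934M), TerraLink→Band C ($456M), total $1390M.
VCG payment = (others' best without AzureWave) − (others' welfare with AzureWave) = 1390 − 923 = $467M.

AzureWave pays $467M.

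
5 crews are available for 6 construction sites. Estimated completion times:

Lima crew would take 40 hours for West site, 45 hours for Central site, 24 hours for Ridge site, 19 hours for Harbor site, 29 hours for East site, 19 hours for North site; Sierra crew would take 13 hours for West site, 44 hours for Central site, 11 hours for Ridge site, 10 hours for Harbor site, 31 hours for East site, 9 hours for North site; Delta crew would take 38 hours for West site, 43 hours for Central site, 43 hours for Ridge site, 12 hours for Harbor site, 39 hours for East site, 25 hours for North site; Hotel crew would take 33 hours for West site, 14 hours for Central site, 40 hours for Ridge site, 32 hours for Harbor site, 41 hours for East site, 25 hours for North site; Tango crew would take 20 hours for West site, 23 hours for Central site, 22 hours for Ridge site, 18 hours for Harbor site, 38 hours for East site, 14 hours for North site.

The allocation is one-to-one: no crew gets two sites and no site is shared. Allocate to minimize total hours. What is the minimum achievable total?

Optimal: Lima crew→North site (19 hours), Sierra crew→Ridge site (11 hours), Delta crew→Harbor site (12 hours), Hotel crew→Central site (14 hours), Tango crew→West site (20 hours) — total 19+11+12+14+20 = 76 hours.
Row-greedy (each crew in turn takes its cheapest remaining site) gives 102 hours, worse by 26.
Swapping Lima crew↔Tango crew (Lima crew→West site 40 hours, Tango crew→North site 14 hours) adds 15.

Min total: 76 hours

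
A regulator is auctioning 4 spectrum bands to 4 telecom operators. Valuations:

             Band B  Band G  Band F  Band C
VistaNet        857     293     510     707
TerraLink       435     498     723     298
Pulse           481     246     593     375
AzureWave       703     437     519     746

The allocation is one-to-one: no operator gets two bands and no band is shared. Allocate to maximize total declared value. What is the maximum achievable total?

Treat this as an assignment problem: match each operator to one band.
Optimal: VistaNet→Band B ($857M), TerraLink→Band G ($498M), Pulse→Band F ($593M), AzureWave→Band C ($746M) — total 857+498+593+746 = $2694M.
Max-entry greedy (repeatedly take the single best remaining cell) gives $2572M, worse by 122.
Next-best assignment: VistaNet→Band B, TerraLink→Band F, Pulse→Band G, AzureWave→Band C = $2572M.
Every other assignment is strictly worse.

Max total: $2694M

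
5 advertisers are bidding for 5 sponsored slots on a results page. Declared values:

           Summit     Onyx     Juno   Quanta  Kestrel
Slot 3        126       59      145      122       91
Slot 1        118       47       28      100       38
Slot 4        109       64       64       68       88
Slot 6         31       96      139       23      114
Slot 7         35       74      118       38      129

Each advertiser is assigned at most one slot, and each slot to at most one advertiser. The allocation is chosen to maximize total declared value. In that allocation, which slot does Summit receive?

Summit receives Slot 4.

Optimal: Summit→Slot 4 ($109), Onyx→Slot 6 ($96), Juno→Slot 3 ($145), Quanta→Slot 1 ($100), Kestrel→Slot 7 ($129) — total 109+96+145+100+129 = $579.
Max-entry greedy (repeatedly take the single best remaining cell) gives $556, worse by 23.
Next-best assignment: Summit→Slot 1, Onyx→Slot 4, Juno→Slot 6, Quanta→Slot 3, Kestrel→Slot 7 = $572.
Swapping Kestrel↔Onyx (Kestrel→Slot 6 $114, Onyx→Slot 7 $74) loses 37.
Summit's own top slot is Slot 3 ($126), but forcing Summit→Slot 3 and reassigning the rest optimally gives only $558 — worse by 21.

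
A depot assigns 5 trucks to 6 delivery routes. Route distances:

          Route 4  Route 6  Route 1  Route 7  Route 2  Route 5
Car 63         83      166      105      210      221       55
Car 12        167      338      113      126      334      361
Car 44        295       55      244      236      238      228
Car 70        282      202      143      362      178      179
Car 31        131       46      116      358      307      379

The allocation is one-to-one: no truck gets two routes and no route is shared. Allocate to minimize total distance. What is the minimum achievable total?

This is a one-to-one assignment (minimum-cost bipartite matching).
Optimal: Car 63→Route 5 (55 km), Car 12→Route 7 (126 km), Car 44→Route 6 (55 km), Car 70→Route 1 (143 km), Car 31→Route 4 (131 km) — total 55+126+55+143+131 = 510 km.
Swapping Car 63↔Car 31 (Car 63→Route 4 83 km, Car 31→Route 5 379 km) adds 276.

Minimum total: 510 km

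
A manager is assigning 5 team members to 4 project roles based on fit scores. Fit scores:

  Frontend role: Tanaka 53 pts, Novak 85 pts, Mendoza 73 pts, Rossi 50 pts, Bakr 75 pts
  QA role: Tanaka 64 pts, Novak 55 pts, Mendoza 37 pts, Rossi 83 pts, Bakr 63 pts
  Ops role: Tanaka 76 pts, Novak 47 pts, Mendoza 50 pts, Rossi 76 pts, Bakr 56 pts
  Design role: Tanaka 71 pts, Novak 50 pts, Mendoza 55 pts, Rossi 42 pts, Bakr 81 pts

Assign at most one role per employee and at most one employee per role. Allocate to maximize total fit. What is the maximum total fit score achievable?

Max total: 325 pts

Treat this as an assignment problem: match each employee to one role.
Optimal: Novak→Frontend role (85 pts), Rossi→QA role (83 pts), Tanaka→Ops role (76 pts), Bakr→Design role (81 pts) — total 85+83+76+81 = 325 pts.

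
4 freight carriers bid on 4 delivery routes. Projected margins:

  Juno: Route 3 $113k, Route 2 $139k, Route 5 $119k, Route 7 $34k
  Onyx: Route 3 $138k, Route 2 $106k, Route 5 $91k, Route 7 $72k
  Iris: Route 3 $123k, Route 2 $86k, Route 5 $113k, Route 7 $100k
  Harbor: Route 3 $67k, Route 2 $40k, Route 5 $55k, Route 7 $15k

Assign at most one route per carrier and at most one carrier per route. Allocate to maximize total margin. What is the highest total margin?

This is the linear assignment problem.
Optimal: Juno→Route 2 ($139k), Onyx→Route 3 ($138k), Iris→Route 7 ($100k), Harbor→Route 5 ($55k) — total 139+138+100+55 = $432k.
Column-greedy (each route in turn goes to its best remaining carrier) gives $405k, worse by 27.

Maximum total: $432k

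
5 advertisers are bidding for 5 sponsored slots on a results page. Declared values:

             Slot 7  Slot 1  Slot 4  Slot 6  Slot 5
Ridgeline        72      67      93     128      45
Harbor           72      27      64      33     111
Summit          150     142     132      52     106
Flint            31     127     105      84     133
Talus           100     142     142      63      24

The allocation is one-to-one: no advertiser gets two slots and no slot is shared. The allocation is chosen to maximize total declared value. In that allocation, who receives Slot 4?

Talus receives Slot 4.

Optimal: Ridgeline→Slot 6 ($128), Harbor→Slot 5 ($111), Summit→Slot 7 ($150), Flint→Slot 1 ($127), Talus→Slot 4 ($142) — total 128+111+150+127+142 = $658.
Max-entry greedy (repeatedly take the single best remaining cell) gives $617, worse by 41.
Talus's own top slot is Slot 1 ($142), but forcing Talus→Slot 1 and reassigning the rest optimally gives only $636 — worse by 22.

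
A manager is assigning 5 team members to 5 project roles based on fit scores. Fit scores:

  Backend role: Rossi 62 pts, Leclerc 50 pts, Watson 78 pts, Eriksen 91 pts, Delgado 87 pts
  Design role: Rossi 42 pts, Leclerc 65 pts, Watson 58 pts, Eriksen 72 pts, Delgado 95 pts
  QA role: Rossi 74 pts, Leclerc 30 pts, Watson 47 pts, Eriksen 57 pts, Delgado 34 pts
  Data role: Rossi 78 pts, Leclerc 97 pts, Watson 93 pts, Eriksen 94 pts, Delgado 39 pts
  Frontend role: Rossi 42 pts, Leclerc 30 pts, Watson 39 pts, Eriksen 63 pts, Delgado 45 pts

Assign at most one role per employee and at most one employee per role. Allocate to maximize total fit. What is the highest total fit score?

Max total: 407 pts

Optimal: Rossi→QA role (74 pts), Leclerc→Data role (97 pts), Watson→Backend role (78 pts), Eriksen→Frontend role (63 pts), Delgado→Design role (95 pts) — total 74+97+78+63+95 = 407 pts.
Column-greedy (each role in turn goes to its best remaining employee) gives 396 pts, worse by 11.
Swapping Leclerc↔Rossi (Leclerc→QA role 30 pts, Rossi→Data role 78 pts) loses 63.
Every other assignment is strictly worse.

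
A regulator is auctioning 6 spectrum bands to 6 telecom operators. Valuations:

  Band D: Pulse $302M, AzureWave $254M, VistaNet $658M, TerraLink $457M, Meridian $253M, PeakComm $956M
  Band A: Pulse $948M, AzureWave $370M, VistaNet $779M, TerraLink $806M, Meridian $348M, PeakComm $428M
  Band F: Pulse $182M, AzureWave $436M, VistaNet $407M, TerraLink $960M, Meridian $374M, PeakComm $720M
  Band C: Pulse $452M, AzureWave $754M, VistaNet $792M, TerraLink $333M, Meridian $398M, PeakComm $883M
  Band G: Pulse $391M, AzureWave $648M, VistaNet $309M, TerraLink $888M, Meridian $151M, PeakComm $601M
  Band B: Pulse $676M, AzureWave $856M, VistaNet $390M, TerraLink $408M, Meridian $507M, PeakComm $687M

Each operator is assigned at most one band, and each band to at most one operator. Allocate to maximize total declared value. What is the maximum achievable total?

Max total: $4814M

Optimal: Pulse→Band A ($948M), AzureWave→Band B ($856M), VistaNet→Band C ($792M), TerraLink→Band G ($888M), Meridian→Band F ($374M), PeakComm→Band D ($956M) — total 948+856+792+888+374+956 = $4814M.
Max-entry greedy (repeatedly take the single best remaining cell) gives $4663M, worse by 151.
Swapping Pulse↔PeakComm (Pulse→Band D $302M, PeakComm→Band A $428M) loses 1174.
Checked against all permutations: $4814M is optimal.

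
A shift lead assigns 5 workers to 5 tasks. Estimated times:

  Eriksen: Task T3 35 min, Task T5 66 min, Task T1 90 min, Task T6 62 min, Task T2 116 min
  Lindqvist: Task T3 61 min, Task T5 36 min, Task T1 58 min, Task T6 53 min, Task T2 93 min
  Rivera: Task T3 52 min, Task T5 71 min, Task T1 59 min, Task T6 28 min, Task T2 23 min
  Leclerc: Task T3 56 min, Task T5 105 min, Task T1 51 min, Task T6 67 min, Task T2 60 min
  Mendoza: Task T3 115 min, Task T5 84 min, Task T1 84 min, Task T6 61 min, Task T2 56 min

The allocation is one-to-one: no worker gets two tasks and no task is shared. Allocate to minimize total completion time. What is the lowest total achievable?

Optimal: Eriksen→Task T3 (35 min), Lindqvist→Task T5 (36 min), Rivera→Task T6 (28 min), Leclerc→Task T1 (51 min), Mendoza→Task T2 (56 min) — total 35+36+28+51+56 = 206 min.
Swapping Mendoza↔Eriksen (Mendoza→Task T3 115 min, Eriksen→Task T2 116 min) adds 140.

Minimum total: 206 min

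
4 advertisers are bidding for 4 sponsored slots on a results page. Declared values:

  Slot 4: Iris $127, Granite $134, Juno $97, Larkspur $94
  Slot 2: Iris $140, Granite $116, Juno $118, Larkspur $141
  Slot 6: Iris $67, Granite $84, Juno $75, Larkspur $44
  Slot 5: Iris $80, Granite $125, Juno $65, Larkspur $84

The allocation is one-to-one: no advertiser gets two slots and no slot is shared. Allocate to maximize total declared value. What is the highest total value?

Maximum total: $468

Optimal: Iris→Slot 4 ($127), Granite→Slot 5 ($125), Juno→Slot 6 ($75), Larkspur→Slot 2 ($141) — total 127+125+75+141 = $468.
Column-greedy (each slot in turn goes to its best remaining advertiser) gives $430, worse by 38.
Next-best assignment: Iris→Slot 2, Granite→Slot 5, Juno→Slot 6, Larkspur→Slot 4 = $434.
Every other assignment is strictly worse.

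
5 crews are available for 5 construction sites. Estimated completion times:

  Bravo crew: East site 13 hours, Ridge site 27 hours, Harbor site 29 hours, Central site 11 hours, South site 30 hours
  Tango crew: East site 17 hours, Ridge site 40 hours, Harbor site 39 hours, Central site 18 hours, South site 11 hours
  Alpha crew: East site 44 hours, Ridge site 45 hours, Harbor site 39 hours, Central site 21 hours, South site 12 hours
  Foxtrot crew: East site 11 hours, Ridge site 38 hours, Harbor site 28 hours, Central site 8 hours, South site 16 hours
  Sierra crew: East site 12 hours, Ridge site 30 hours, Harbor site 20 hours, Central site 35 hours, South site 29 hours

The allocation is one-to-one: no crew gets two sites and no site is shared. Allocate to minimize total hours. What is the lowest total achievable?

Treat this as an assignment problem: match each crew to one site.
Optimal: Bravo crew→Ridge site (27 hours), Tango crew→East site (17 hours), Alpha crew→South site (12 hours), Foxtrot crew→Central site (8 hours), Sierra crew→Harbor site (20 hours) — total 27+17+12+8+20 = 84 hours.
Row-greedy (each crew in turn takes its cheapest remaining site) gives 102 hours, worse by 18.
Next-best assignment: Bravo crew→Ridge site, Tango crew→Central site, Alpha crew→South site, Foxtrot crew→East site, Sierra crew→Harbor site = 88 hours.
No other one-to-one assignment undercuts 84 hours.

Min total: 84 hours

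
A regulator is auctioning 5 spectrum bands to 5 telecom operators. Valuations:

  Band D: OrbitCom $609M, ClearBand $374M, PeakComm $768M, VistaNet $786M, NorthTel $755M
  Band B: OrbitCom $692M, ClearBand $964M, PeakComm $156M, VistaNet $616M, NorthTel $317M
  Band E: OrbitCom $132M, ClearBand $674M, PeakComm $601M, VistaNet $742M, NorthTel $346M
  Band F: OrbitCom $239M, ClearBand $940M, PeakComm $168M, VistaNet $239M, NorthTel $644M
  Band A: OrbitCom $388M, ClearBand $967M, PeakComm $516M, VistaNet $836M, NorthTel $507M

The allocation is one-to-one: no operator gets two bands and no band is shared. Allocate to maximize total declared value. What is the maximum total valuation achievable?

This is a one-to-one assignment (maximum-weight bipartite matching).
Optimal: OrbitCom→Band B ($692M), ClearBand→Band F ($940M), PeakComm→Band E ($601M), VistaNet→Band A ($836M), NorthTel→Band D ($755M) — total 692+940+601+836+755 = $3824M.
No other one-to-one assignment exceeds $3824M.

Max total: $3824M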